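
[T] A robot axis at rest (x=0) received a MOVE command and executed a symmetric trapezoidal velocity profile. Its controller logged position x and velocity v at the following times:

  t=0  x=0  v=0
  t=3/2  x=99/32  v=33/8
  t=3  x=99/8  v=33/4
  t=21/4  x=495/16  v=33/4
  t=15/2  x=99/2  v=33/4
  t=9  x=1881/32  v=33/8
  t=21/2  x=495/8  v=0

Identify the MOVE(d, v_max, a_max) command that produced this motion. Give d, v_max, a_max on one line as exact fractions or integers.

d=495/8 v_max=33/4 a_max=11/4

final state: t=21/2, x=495/8, v=0 → d = 495/8
a_max = (33/8−0)/(3/2−0) = 11/4
max v = 33/4 over t∈[3,15/2] → v_max = 33/4
check: 33/4·(3+9/2) = 495/8 ✓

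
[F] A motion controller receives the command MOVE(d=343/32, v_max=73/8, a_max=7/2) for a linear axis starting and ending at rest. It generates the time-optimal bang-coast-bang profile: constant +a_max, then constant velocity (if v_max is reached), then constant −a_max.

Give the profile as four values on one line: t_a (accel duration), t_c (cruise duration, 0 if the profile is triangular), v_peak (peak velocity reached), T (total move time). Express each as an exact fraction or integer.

t_a=7/4 t_c=0 v_peak=49/8 T=7/2

v_max²/a_max = (73/8)²/(7/2) = 5329/224
343/32 < 5329/224 so t_c = 0
v_peak = √(343/32·7/2) = √(2401/64) = 49/8
t_a = (49/8)/(7/2) = 7/4; t_c = 0
T = 2·7/4 = 7/2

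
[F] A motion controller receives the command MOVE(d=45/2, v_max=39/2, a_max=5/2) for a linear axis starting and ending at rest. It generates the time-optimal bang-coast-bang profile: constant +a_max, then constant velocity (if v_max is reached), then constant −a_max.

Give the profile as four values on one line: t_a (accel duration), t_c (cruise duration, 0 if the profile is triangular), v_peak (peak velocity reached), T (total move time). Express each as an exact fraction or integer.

t_a=3 t_c=0 v_peak=15/2 T=6

v_max²/a_max = (39/2)²/(5/2) = 1521/10
45/2 < 1521/10 → triangular
v_peak = √(45/2·5/2) = √(225/4) = 15/2
t_a = (15/2)/(5/2) = 3; t_c = 0
T = 2·3 = 6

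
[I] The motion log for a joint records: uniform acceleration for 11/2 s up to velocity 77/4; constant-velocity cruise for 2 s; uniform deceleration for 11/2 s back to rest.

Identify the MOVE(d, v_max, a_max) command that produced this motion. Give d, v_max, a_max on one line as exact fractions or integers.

a_max = (77/4)/(11/2) = 7/2
d_a = ½·77/4·11/2 = 847/16; d_c = 77/4·2 = 77/2
d = 2·847/16 + 77/2 = 1155/8
t_c = 2 > 0 so v_max = 77/4

d=1155/8 v_max=77/4 a_max=7/2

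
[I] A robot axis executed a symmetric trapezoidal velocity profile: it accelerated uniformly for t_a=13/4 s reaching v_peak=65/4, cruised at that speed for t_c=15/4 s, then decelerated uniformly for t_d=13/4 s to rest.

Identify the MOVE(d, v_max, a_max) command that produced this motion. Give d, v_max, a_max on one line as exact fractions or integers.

a_max = (65/4)/(13/4) = 5
d_a = ½·65/4·13/4 = 845/32; d_c = 65/4·15/4 = 975/16
d = 2·845/32 + 975/16 = 455/4
t_c = 15/4 > 0 → v_max = v_peak = 65/4

d=455/4 v_max=65/4 a_max=5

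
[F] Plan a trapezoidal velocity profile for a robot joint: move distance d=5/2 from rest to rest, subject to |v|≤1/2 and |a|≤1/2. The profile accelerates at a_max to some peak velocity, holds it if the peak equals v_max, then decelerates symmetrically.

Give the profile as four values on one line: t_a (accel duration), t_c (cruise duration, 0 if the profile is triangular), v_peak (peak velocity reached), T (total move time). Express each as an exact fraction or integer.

t_a=1 t_c=4 v_peak=1/2 T=6

v_max²/a_max = (1/2)²/(1/2) = 1/2
5/2 ≥ 1/2 ⇒ cruise phase
t_a = (1/2)/(1/2) = 1; v_peak = 1/2
d_cruise = 5/2 − 1/2 = 2; t_c = 2/(1/2) = 4
T = 2·1 + 4 = 6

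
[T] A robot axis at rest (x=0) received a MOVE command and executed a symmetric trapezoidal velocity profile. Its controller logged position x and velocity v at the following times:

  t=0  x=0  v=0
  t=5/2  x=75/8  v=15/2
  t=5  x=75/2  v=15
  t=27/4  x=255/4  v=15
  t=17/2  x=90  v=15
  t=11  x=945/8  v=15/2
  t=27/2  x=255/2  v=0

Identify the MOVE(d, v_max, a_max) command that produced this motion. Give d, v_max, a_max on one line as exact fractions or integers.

final state: t=27/2, x=255/2, v=0 → d = 255/2
a_max = (15/2−0)/(5/2−0) = 3
max v = 15 over t∈[5,17/2] → v_max = 15
check: 15·(5+7/2) = 255/2 ✓

d=255/2 v_max=15 a_max=3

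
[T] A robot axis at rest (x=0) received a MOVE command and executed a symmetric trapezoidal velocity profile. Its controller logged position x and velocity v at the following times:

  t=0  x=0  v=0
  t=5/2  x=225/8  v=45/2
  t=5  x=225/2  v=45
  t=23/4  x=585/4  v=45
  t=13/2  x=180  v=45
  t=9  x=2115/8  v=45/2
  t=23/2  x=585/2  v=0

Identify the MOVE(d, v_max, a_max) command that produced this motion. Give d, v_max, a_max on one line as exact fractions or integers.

d=585/2 v_max=45 a_max=9

final state: t=23/2, x=585/2, v=0 → d = 585/2
a_max = (45/2−0)/(5/2−0) = 9
max v = 45 over t∈[5,13/2] → v_max = 45
check: 45·(5+3/2) = 585/2 ✓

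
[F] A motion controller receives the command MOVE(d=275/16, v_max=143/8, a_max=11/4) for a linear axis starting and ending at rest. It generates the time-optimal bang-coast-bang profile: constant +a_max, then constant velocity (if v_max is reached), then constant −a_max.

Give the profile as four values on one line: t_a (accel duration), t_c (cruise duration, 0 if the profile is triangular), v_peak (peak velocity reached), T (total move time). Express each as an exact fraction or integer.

t_a=5/2 t_c=0 v_peak=55/8 T=5

(v_max)²/a_max = (143/8)²/(11/4) = 1859/16
275/16 < 1859/16 ⇒ no cruise
v_peak = √(275/16·11/4) = √(3025/64) = 55/8
t_a = (55/8)/(11/4) = 5/2; t_c = 0
T = 2·5/2 = 5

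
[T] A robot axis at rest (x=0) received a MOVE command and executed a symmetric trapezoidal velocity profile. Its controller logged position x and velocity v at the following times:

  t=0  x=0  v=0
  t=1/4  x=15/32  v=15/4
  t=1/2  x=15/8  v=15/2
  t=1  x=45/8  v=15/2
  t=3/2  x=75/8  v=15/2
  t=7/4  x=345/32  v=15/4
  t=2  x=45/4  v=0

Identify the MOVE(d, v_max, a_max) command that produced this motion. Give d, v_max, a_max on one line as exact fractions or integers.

final state: t=2, x=45/4, v=0 → d = 45/4
a_max = (15/4−0)/(1/4−0) = 15
max v = 15/2 over t∈[1/2,3/2] → v_max = 15/2
check: 15/2·(1/2+1) = 45/4 ✓

d=45/4 v_max=15/2 a_max=15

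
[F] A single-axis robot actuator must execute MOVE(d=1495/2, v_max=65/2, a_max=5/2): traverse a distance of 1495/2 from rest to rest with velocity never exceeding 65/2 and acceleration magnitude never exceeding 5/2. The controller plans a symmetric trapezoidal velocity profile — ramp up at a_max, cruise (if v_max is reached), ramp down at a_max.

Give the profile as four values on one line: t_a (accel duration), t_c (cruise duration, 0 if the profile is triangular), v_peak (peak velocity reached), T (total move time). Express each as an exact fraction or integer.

t_a=13 t_c=10 v_peak=65/2 T=36

vₘ²/aₘ = (65/2)²/(5/2) = 845/2
1495/2 ≥ 845/2 → trapezoidal
t_a = (65/2)/(5/2) = 13; v_peak = 65/2
d_cruise = 1495/2 − 845/2 = 325; t_c = 325/(65/2) = 10
T = 2·13 + 10 = 36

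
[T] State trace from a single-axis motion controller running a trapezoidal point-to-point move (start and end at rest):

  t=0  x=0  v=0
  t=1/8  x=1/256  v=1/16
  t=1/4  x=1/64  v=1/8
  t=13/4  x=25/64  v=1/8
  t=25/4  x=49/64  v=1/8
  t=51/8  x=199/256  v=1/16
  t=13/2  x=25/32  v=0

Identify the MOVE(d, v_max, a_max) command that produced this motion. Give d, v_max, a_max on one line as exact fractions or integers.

final state: t=13/2, x=25/32, v=0 → d = 25/32
a_max = (1/16−0)/(1/8−0) = 1/2
max v = 1/8 over t∈[1/4,25/4] → v_max = 1/8
check: 1/8·(1/4+6) = 25/32 ✓

d=25/32 v_max=1/8 a_max=1/2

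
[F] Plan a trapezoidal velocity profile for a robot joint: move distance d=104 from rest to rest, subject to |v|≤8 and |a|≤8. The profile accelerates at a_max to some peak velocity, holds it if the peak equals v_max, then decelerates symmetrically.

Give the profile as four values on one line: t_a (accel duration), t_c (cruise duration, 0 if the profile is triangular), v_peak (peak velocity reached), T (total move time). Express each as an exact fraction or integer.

vₘ²/aₘ = 8²/8 = 8
104 ≥ 8 ⇒ cruise phase
t_a = 8/8 = 1; v_peak = 8
d_cruise = 104 − 8 = 96; t_c = 96/8 = 12
T = 2·1 + 12 = 14

t_a=1 t_c=12 v_peak=8 T=14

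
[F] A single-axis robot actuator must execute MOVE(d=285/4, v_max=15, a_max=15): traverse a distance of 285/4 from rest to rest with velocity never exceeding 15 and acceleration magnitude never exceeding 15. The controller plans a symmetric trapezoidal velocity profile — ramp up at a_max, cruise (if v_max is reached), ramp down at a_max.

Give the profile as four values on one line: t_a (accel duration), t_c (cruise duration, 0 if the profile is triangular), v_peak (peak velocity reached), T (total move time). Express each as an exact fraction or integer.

(v_max)²/a_max = 15²/15 = 15
285/4 ≥ 15 → trapezoidal
t_a = 15/15 = 1; v_peak = 15
d_cruise = 285/4 − 15 = 225/4; t_c = (225/4)/15 = 15/4
T = 2·1 + 15/4 = 23/4

t_a=1 t_c=15/4 v_peak=15 T=23/4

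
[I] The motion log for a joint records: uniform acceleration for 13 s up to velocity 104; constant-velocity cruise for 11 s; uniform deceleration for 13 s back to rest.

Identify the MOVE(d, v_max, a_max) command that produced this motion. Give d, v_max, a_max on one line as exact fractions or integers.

d=2496 v_max=104 a_max=8

a_max = 104/13 = 8
d_a = ½·104·13 = 676; d_c = 104·11 = 1144
d = 2·676 + 1144 = 2496
t_c = 11 > 0 → v_max = v_peak = 104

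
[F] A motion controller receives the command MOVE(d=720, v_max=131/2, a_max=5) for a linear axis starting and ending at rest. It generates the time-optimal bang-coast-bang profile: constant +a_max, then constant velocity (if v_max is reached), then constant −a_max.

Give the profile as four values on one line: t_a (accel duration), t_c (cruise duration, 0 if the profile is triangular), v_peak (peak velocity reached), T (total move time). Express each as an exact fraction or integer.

(v_max)²/a_max = (131/2)²/5 = 17161/20
720 < 17161/20 so t_c = 0
v_peak = √(720·5) = √3600 = 60
t_a = 60/5 = 12; t_c = 0
T = 2·12 = 24

t_a=12 t_c=0 v_peak=60 T=24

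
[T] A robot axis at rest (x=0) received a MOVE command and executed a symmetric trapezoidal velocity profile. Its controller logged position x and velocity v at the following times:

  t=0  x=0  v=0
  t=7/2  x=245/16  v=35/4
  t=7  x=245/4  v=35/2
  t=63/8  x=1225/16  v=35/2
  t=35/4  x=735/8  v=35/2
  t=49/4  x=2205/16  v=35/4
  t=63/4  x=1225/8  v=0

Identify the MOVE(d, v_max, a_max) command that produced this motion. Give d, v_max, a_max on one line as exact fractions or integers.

final state: t=63/4, x=1225/8, v=0 → d = 1225/8
a_max = (35/4−0)/(7/2−0) = 5/2
max v = 35/2 over t∈[7,35/4] → v_max = 35/2
check: 35/2·(7+7/4) = 1225/8 ✓

d=1225/8 v_max=35/2 a_max=5/2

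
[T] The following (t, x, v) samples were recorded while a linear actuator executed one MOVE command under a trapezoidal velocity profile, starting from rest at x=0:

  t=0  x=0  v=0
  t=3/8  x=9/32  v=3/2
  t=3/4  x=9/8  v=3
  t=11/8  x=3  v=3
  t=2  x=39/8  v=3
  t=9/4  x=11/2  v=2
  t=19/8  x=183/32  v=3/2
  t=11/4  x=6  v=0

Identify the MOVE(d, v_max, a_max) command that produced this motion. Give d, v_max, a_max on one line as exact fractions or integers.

final state: t=11/4, x=6, v=0 → d = 6
a_max = (3/2−0)/(3/8−0) = 4
max v = 3 over t∈[3/4,2] → v_max = 3
check: 3·(3/4+5/4) = 6 ✓

d=6 v_max=3 a_max=4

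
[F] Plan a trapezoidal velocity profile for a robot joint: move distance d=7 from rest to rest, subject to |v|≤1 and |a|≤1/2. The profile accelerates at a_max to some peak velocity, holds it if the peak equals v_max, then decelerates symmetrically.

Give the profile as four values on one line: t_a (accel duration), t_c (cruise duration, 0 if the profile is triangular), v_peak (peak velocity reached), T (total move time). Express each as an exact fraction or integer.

(v_max)²/a_max = 1²/(1/2) = 2
7 ≥ 2 → trapezoidal
t_a = 1/(1/2) = 2; v_peak = 1
d_cruise = 7 − 2 = 5; t_c = 5/1 = 5
T = 2·2 + 5 = 9

t_a=2 t_c=5 v_peak=1 T=9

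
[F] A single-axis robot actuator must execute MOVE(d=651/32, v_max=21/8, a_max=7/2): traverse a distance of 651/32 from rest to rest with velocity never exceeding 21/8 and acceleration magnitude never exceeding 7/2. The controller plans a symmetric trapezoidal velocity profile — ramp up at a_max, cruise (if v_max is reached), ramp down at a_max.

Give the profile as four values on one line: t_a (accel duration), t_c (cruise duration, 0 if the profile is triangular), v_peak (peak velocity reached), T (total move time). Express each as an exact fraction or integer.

t_a=3/4 t_c=7 v_peak=21/8 T=17/2

vₘ²/aₘ = (21/8)²/(7/2) = 63/32
651/32 ≥ 63/32 so v_max reached
t_a = (21/8)/(7/2) = 3/4; v_peak = 21/8
d_cruise = 651/32 − 63/32 = 147/8; t_c = (147/8)/(21/8) = 7
T = 2·3/4 + 7 = 17/2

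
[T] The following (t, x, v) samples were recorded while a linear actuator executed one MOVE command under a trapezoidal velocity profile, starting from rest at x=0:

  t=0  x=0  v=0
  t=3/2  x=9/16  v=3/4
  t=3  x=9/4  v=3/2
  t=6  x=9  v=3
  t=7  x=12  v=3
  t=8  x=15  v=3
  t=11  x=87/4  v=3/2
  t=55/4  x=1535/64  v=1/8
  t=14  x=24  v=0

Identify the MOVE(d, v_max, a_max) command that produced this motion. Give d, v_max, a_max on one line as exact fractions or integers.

d=24 v_max=3 a_max=1/2

final state: t=14, x=24, v=0 → d = 24
a_max = (3/4−0)/(3/2−0) = 1/2
max v = 3 over t∈[6,8] → v_max = 3
check: 3·(6+2) = 24 ✓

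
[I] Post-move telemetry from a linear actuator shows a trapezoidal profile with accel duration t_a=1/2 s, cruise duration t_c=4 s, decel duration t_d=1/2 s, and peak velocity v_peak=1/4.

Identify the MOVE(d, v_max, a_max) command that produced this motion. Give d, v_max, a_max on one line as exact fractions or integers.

d=9/8 v_max=1/4 a_max=1/2

a_max = (1/4)/(1/2) = 1/2
d_a = ½·1/4·1/2 = 1/16; d_c = 1/4·4 = 1
d = 2·1/16 + 1 = 9/8
t_c = 4 > 0 ⇒ limit active, v_max = 1/4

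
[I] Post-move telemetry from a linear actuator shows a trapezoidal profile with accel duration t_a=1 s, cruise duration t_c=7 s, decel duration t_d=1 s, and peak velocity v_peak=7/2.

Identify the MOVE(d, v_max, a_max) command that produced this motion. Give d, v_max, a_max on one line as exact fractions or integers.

d=28 v_max=7/2 a_max=7/2

a_max = (7/2)/1 = 7/2
d_a = ½·7/2·1 = 7/4; d_c = 7/2·7 = 49/2
d = 2·7/4 + 49/2 = 28
t_c = 7 > 0 → v_max = v_peak = 7/2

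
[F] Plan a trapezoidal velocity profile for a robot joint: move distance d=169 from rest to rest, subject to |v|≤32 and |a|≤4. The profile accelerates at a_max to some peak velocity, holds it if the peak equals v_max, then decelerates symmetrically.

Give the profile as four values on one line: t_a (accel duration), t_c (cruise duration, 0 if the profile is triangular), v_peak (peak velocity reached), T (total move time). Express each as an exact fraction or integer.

t_a=13/2 t_c=0 v_peak=26 T=13

v_max²/a_max = 32²/4 = 256
169 < 256 so t_c = 0
v_peak = √(169·4) = √676 = 26
t_a = 26/4 = 13/2; t_c = 0
T = 2·13/2 = 13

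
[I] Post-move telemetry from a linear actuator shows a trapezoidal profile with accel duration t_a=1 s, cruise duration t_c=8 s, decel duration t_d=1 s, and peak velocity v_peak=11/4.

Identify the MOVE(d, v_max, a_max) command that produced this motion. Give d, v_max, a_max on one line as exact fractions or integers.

a_max = (11/4)/1 = 11/4
d_a = ½·11/4·1 = 11/8; d_c = 11/4·8 = 22
d = 2·11/8 + 22 = 99/4
t_c = 8 > 0 → v_max = v_peak = 11/4

d=99/4 v_max=11/4 a_max=11/4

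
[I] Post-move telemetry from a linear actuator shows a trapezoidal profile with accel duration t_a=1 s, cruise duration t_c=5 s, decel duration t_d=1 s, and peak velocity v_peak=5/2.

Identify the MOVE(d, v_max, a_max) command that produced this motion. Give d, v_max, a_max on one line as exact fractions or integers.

a_max = (5/2)/1 = 5/2
d_a = ½·5/2·1 = 5/4; d_c = 5/2·5 = 25/2
d = 2·5/4 + 25/2 = 15
t_c = 5 > 0 → v_max = v_peak = 5/2

d=15 v_max=5/2 a_max=5/2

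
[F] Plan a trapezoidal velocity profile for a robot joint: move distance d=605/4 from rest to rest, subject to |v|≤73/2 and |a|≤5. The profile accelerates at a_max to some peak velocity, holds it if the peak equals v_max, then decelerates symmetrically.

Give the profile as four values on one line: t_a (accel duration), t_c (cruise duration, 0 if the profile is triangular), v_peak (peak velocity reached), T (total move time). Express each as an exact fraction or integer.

(v_max)²/a_max = (73/2)²/5 = 5329/20
605/4 < 5329/20 ⇒ no cruise
v_peak = √(605/4·5) = √(3025/4) = 55/2
t_a = (55/2)/5 = 11/2; t_c = 0
T = 2·11/2 = 11

t_a=11/2 t_c=0 v_peak=55/2 T=11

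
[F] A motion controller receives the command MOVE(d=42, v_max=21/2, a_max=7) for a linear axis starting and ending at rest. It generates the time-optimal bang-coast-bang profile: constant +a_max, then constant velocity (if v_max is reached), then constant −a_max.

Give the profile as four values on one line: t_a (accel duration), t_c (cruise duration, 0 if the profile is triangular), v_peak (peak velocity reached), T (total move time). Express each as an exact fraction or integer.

t_a=3/2 t_c=5/2 v_peak=21/2 T=11/2

(v_max)²/a_max = (21/2)²/7 = 63/4
42 ≥ 63/4 so v_max reached
t_a = (21/2)/7 = 3/2; v_peak = 21/2
d_cruise = 42 − 63/4 = 105/4; t_c = (105/4)/(21/2) = 5/2
T = 2·3/2 + 5/2 = 11/2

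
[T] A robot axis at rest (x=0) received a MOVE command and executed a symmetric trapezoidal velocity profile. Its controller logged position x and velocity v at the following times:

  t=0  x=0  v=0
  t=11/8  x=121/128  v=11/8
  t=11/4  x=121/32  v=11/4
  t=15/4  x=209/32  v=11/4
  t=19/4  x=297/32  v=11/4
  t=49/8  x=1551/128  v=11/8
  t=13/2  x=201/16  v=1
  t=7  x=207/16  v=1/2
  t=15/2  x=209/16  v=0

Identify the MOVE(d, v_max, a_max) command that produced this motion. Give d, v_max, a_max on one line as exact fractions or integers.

final state: t=15/2, x=209/16, v=0 → d = 209/16
a_max = (11/8−0)/(11/8−0) = 1
max v = 11/4 over t∈[11/4,19/4] → v_max = 11/4
check: 11/4·(11/4+2) = 209/16 ✓

d=209/16 v_max=11/4 a_max=1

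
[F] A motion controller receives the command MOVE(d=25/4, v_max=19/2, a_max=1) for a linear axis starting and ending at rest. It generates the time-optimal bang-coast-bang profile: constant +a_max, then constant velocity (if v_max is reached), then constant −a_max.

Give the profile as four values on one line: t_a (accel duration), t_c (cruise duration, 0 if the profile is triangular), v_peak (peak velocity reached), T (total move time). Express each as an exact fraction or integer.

t_a=5/2 t_c=0 v_peak=5/2 T=5

v_max²/a_max = (19/2)²/1 = 361/4
25/4 < 361/4 ⇒ no cruise
v_peak = √(25/4·1) = √(25/4) = 5/2
t_a = (5/2)/1 = 5/2; t_c = 0
T = 2·5/2 = 5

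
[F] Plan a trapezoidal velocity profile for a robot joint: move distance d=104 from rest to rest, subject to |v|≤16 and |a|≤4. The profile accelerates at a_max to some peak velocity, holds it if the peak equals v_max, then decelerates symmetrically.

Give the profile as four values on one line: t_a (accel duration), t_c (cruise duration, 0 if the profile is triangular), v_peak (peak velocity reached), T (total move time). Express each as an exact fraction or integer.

t_a=4 t_c=5/2 v_peak=16 T=21/2

v_max²/a_max = 16²/4 = 64
104 ≥ 64 ⇒ cruise phase
t_a = 16/4 = 4; v_peak = 16
d_cruise = 104 − 64 = 40; t_c = 40/16 = 5/2
T = 2·4 + 5/2 = 21/2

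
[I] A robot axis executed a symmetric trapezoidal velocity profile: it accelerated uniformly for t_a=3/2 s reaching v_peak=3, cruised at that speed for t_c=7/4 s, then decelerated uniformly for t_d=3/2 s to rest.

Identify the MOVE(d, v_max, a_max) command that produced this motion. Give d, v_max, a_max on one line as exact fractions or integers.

d=39/4 v_max=3 a_max=2

a_max = 3/(3/2) = 2
d_a = ½·3·3/2 = 9/4; d_c = 3·7/4 = 21/4
d = 2·9/4 + 21/4 = 39/4
t_c = 7/4 > 0 so v_max = 3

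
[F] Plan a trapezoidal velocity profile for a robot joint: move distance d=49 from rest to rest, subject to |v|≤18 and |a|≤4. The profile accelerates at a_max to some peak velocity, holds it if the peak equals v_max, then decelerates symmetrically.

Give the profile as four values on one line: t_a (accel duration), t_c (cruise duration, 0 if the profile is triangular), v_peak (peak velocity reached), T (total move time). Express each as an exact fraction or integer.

t_a=7/2 t_c=0 v_peak=14 T=7

(v_max)²/a_max = 18²/4 = 81
49 < 81 ⇒ no cruise
v_peak = √(49·4) = √196 = 14
t_a = 14/4 = 7/2; t_c = 0
T = 2·7/2 = 7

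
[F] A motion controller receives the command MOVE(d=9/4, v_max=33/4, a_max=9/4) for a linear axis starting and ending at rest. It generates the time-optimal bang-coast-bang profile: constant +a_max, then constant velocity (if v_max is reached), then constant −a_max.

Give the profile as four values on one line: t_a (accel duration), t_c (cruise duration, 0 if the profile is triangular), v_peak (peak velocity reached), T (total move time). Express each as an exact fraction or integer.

v_max²/a_max = (33/4)²/(9/4) = 121/4
9/4 < 121/4 so t_c = 0
v_peak = √(9/4·9/4) = √(81/16) = 9/4
t_a = (9/4)/(9/4) = 1; t_c = 0
T = 2·1 = 2

t_a=1 t_c=0 v_peak=9/4 T=2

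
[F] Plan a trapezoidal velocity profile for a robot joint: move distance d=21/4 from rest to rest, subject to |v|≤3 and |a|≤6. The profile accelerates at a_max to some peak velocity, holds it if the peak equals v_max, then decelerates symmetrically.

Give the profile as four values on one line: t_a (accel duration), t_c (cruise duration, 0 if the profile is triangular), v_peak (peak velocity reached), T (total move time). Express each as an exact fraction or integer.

v_max²/a_max = 3²/6 = 3/2
21/4 ≥ 3/2 → trapezoidal
t_a = 3/6 = 1/2; v_peak = 3
d_cruise = 21/4 − 3/2 = 15/4; t_c = (15/4)/3 = 5/4
T = 2·1/2 + 5/4 = 9/4

t_a=1/2 t_c=5/4 v_peak=3 T=9/4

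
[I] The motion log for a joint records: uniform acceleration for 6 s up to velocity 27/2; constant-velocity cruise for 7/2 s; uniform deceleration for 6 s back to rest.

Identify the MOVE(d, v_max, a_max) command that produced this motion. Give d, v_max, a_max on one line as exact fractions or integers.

a_max = (27/2)/6 = 9/4
d_a = ½·27/2·6 = 81/2; d_c = 27/2·7/2 = 189/4
d = 2·81/2 + 189/4 = 513/4
t_c = 7/2 > 0 ⇒ limit active, v_max = 27/2

d=513/4 v_max=27/2 a_max=9/4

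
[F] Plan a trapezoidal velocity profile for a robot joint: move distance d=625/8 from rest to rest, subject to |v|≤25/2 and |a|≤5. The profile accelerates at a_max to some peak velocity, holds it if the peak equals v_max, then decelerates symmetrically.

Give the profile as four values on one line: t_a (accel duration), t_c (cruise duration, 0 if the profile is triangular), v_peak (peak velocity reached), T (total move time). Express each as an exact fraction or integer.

t_a=5/2 t_c=15/4 v_peak=25/2 T=35/4

(v_max)²/a_max = (25/2)²/5 = 125/4
625/8 ≥ 125/4 so v_max reached
t_a = (25/2)/5 = 5/2; v_peak = 25/2
d_cruise = 625/8 − 125/4 = 375/8; t_c = (375/8)/(25/2) = 15/4
T = 2·5/2 + 15/4 = 35/4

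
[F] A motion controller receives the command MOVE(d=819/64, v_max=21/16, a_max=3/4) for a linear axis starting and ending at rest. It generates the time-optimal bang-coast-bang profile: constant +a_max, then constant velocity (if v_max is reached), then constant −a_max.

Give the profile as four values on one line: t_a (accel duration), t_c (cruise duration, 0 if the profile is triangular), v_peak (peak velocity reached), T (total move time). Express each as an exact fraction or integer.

vₘ²/aₘ = (21/16)²/(3/4) = 147/64
819/64 ≥ 147/64 → trapezoidal
t_a = (21/16)/(3/4) = 7/4; v_peak = 21/16
d_cruise = 819/64 − 147/64 = 21/2; t_c = (21/2)/(21/16) = 8
T = 2·7/4 + 8 = 23/2

t_a=7/4 t_c=8 v_peak=21/16 T=23/2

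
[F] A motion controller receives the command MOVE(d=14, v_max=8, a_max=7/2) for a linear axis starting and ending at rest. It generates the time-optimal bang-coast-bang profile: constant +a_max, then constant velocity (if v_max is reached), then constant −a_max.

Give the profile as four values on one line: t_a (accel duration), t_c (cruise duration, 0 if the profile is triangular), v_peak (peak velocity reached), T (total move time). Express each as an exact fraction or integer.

(v_max)²/a_max = 8²/(7/2) = 128/7
14 < 128/7 → triangular
v_peak = √(14·7/2) = √49 = 7
t_a = 7/(7/2) = 2; t_c = 0
T = 2·2 = 4

t_a=2 t_c=0 v_peak=7 T=4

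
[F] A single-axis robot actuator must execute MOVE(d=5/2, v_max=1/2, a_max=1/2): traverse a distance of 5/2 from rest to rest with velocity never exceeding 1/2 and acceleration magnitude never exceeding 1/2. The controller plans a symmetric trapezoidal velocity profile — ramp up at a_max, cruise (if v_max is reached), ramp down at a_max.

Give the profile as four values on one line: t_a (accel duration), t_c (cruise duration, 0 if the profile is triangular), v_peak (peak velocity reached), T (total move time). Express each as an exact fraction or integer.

t_a=1 t_c=4 v_peak=1/2 T=6

v_max²/a_max = (1/2)²/(1/2) = 1/2
5/2 ≥ 1/2 → trapezoidal
t_a = (1/2)/(1/2) = 1; v_peak = 1/2
d_cruise = 5/2 − 1/2 = 2; t_c = 2/(1/2) = 4
T = 2·1 + 4 = 6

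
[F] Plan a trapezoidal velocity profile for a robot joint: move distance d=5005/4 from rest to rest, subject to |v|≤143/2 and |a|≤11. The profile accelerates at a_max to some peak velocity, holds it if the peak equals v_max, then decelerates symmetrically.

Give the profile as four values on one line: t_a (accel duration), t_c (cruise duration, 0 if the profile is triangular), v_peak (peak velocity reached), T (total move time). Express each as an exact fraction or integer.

t_a=13/2 t_c=11 v_peak=143/2 T=24

vₘ²/aₘ = (143/2)²/11 = 1859/4
5005/4 ≥ 1859/4 ⇒ cruise phase
t_a = (143/2)/11 = 13/2; v_peak = 143/2
d_cruise = 5005/4 − 1859/4 = 1573/2; t_c = (1573/2)/(143/2) = 11
T = 2·13/2 + 11 = 24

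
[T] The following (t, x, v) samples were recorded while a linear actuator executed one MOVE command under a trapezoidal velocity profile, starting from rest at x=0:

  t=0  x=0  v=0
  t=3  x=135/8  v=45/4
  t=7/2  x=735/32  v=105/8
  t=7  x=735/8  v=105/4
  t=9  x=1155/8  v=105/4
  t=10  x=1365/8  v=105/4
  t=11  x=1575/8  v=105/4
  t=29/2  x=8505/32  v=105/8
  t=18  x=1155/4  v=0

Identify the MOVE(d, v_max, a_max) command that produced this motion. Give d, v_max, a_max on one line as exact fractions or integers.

d=1155/4 v_max=105/4 a_max=15/4

final state: t=18, x=1155/4, v=0 → d = 1155/4
a_max = (45/4−0)/(3−0) = 15/4
max v = 105/4 over t∈[7,11] → v_max = 105/4
check: 105/4·(7+4) = 1155/4 ✓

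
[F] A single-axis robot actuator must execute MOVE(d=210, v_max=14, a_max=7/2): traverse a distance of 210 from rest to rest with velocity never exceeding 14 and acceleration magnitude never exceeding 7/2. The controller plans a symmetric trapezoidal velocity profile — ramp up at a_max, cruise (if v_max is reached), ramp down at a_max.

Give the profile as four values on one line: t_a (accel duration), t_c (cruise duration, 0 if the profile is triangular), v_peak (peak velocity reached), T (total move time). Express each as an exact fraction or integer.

(v_max)²/a_max = 14²/(7/2) = 56
210 ≥ 56 → trapezoidal
t_a = 14/(7/2) = 4; v_peak = 14
d_cruise = 210 − 56 = 154; t_c = 154/14 = 11
T = 2·4 + 11 = 19

t_a=4 t_c=11 v_peak=14 T=19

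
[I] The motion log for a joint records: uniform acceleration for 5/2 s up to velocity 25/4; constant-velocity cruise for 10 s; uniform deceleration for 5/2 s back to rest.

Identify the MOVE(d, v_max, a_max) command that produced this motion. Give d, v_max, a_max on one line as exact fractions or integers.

a_max = (25/4)/(5/2) = 5/2
d_a = ½·25/4·5/2 = 125/16; d_c = 25/4·10 = 125/2
d = 2·125/16 + 125/2 = 625/8
t_c = 10 > 0 → v_max = v_peak = 25/4

d=625/8 v_max=25/4 a_max=5/2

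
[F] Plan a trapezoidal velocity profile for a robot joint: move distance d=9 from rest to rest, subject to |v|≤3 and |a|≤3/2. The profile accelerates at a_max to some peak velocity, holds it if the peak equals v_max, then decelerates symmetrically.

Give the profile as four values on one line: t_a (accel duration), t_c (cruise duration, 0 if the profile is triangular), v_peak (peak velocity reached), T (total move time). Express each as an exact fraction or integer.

t_a=2 t_c=1 v_peak=3 T=5

v_max²/a_max = 3²/(3/2) = 6
9 ≥ 6 → trapezoidal
t_a = 3/(3/2) = 2; v_peak = 3
d_cruise = 9 − 6 = 3; t_c = 3/3 = 1
T = 2·2 + 1 = 5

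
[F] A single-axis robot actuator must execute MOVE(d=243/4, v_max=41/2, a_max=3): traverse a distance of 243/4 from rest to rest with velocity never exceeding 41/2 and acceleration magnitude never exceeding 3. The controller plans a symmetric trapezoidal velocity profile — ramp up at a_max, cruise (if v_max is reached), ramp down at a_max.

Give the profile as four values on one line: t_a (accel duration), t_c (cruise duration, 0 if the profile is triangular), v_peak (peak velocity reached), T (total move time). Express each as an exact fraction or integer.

v_max²/a_max = (41/2)²/3 = 1681/12
243/4 < 1681/12 ⇒ no cruise
v_peak = √(243/4·3) = √(729/4) = 27/2
t_a = (27/2)/3 = 9/2; t_c = 0
T = 2·9/2 = 9

t_a=9/2 t_c=0 v_peak=27/2 T=9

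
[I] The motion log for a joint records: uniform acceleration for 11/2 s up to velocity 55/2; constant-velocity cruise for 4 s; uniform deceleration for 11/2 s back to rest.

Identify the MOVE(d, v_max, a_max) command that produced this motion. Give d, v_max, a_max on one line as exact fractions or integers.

a_max = (55/2)/(11/2) = 5
d_a = ½·55/2·11/2 = 605/8; d_c = 55/2·4 = 110
d = 2·605/8 + 110 = 1045/4
t_c = 4 > 0 ⇒ limit active, v_max = 55/2

d=1045/4 v_max=55/2 a_max=5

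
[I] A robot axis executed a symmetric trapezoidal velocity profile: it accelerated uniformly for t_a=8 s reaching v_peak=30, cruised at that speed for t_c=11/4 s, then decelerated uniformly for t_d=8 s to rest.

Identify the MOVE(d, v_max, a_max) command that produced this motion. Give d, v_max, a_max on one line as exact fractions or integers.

d=645/2 v_max=30 a_max=15/4

a_max = 30/8 = 15/4
d_a = ½·30·8 = 120; d_c = 30·11/4 = 165/2
d = 2·120 + 165/2 = 645/2
t_c = 11/4 > 0 ⇒ limit active, v_max = 30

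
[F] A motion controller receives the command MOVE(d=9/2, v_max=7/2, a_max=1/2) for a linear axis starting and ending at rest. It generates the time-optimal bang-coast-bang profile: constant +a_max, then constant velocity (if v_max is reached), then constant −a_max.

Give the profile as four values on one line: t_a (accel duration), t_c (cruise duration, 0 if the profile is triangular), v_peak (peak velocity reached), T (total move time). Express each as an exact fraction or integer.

t_a=3 t_c=0 v_peak=3/2 T=6

vₘ²/aₘ = (7/2)²/(1/2) = 49/2
9/2 < 49/2 so t_c = 0
v_peak = √(9/2·1/2) = √(9/4) = 3/2
t_a = (3/2)/(1/2) = 3; t_c = 0
T = 2·3 = 6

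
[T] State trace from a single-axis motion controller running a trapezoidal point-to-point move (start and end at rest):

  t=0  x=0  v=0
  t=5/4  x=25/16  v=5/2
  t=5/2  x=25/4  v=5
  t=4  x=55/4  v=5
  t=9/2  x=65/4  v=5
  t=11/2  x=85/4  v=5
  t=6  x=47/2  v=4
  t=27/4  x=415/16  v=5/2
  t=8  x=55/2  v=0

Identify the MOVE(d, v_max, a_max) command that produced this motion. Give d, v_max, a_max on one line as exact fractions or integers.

final state: t=8, x=55/2, v=0 → d = 55/2
a_max = (5/2−0)/(5/4−0) = 2
max v = 5 over t∈[5/2,11/2] → v_max = 5
check: 5·(5/2+3) = 55/2 ✓

d=55/2 v_max=5 a_max=2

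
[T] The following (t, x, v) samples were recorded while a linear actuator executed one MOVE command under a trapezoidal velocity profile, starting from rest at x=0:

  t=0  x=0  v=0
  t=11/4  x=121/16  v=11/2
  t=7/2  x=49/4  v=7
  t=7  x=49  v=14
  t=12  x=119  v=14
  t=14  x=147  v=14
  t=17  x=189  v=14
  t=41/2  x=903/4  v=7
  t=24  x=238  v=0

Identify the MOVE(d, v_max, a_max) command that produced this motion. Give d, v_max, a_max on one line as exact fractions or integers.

d=238 v_max=14 a_max=2

final state: t=24, x=238, v=0 → d = 238
a_max = (11/2−0)/(11/4−0) = 2
max v = 14 over t∈[7,17] → v_max = 14
check: 14·(7+10) = 238 ✓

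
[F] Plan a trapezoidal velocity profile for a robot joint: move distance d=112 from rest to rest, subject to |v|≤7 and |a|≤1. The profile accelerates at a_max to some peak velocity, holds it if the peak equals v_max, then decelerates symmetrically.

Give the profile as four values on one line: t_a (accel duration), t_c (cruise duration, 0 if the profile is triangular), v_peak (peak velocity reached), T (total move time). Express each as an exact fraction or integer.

v_max²/a_max = 7²/1 = 49
112 ≥ 49 → trapezoidal
t_a = 7/1 = 7; v_peak = 7
d_cruise = 112 − 49 = 63; t_c = 63/7 = 9
T = 2·7 + 9 = 23

t_a=7 t_c=9 v_peak=7 T=23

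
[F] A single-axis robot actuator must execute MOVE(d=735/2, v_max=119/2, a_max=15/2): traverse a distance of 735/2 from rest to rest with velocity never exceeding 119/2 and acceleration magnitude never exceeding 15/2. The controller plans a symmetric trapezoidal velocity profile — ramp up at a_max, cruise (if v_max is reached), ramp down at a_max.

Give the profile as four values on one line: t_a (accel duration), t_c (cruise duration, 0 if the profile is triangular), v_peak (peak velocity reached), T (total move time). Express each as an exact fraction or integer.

t_a=7 t_c=0 v_peak=105/2 T=14

vₘ²/aₘ = (119/2)²/(15/2) = 14161/30
735/2 < 14161/30 → triangular
v_peak = √(735/2·15/2) = √(11025/4) = 105/2
t_a = (105/2)/(15/2) = 7; t_c = 0
T = 2·7 = 14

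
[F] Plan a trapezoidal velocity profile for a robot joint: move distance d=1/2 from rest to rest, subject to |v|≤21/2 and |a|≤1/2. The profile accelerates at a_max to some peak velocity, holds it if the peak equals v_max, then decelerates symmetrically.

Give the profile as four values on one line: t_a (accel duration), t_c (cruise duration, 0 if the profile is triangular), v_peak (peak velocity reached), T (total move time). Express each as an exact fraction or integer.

t_a=1 t_c=0 v_peak=1/2 T=2

v_max²/a_max = (21/2)²/(1/2) = 441/2
1/2 < 441/2 → triangular
v_peak = √(1/2·1/2) = √(1/4) = 1/2
t_a = (1/2)/(1/2) = 1; t_c = 0
T = 2·1 = 2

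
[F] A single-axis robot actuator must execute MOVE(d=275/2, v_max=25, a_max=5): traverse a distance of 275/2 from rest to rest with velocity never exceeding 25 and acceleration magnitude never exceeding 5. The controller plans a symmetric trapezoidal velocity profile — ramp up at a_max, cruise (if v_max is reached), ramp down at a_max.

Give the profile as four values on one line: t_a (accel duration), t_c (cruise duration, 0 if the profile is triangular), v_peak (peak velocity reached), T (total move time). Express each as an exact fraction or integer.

vₘ²/aₘ = 25²/5 = 125
275/2 ≥ 125 → trapezoidal
t_a = 25/5 = 5; v_peak = 25
d_cruise = 275/2 − 125 = 25/2; t_c = (25/2)/25 = 1/2
T = 2·5 + 1/2 = 21/2

t_a=5 t_c=1/2 v_peak=25 T=21/2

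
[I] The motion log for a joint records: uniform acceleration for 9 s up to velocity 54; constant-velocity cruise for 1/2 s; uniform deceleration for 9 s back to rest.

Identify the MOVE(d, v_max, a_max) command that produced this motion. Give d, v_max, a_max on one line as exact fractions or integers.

d=513 v_max=54 a_max=6

a_max = 54/9 = 6
d_a = ½·54·9 = 243; d_c = 54·1/2 = 27
d = 2·243 + 27 = 513
t_c = 1/2 > 0 so v_max = 54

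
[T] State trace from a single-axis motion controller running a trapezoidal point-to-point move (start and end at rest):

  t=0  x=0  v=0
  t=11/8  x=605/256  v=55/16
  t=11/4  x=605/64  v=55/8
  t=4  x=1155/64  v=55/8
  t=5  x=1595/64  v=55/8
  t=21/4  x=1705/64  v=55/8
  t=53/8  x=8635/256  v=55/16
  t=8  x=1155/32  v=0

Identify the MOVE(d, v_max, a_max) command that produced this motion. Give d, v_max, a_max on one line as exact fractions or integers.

d=1155/32 v_max=55/8 a_max=5/2

final state: t=8, x=1155/32, v=0 → d = 1155/32
a_max = (55/16−0)/(11/8−0) = 5/2
max v = 55/8 over t∈[11/4,21/4] → v_max = 55/8
check: 55/8·(11/4+5/2) = 1155/32 ✓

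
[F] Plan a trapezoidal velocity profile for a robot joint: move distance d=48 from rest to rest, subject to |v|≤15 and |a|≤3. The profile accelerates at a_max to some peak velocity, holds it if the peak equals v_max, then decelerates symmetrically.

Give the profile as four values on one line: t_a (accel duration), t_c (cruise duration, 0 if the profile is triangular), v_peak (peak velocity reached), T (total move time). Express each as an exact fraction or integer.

(v_max)²/a_max = 15²/3 = 75
48 < 75 so t_c = 0
v_peak = √(48·3) = √144 = 12
t_a = 12/3 = 4; t_c = 0
T = 2·4 = 8

t_a=4 t_c=0 v_peak=12 T=8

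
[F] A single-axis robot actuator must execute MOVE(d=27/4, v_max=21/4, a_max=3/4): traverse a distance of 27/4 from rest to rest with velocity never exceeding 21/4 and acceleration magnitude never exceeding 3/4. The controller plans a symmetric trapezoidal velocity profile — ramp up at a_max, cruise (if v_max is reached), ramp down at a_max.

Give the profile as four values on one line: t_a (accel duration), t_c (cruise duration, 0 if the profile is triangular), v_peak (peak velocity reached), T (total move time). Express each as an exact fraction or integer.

t_a=3 t_c=0 v_peak=9/4 T=6

v_max²/a_max = (21/4)²/(3/4) = 147/4
27/4 < 147/4 → triangular
v_peak = √(27/4·3/4) = √(81/16) = 9/4
t_a = (9/4)/(3/4) = 3; t_c = 0
T = 2·3 = 6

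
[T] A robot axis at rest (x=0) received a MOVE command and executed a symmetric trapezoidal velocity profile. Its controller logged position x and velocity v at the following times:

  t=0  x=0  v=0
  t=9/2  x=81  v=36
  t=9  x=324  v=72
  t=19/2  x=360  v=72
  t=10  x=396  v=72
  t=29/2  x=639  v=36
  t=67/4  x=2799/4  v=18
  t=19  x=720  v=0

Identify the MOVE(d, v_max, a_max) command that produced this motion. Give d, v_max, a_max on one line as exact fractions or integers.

d=720 v_max=72 a_max=8

final state: t=19, x=720, v=0 → d = 720
a_max = (36−0)/(9/2−0) = 8
max v = 72 over t∈[9,10] → v_max = 72
check: 72·(9+1) = 720 ✓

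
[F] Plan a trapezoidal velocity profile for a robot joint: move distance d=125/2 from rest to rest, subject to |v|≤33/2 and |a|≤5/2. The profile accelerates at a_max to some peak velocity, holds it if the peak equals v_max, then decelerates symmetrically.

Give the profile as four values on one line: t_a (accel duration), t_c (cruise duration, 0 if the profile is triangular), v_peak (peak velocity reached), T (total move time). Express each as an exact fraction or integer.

t_a=5 t_c=0 v_peak=25/2 T=10

vₘ²/aₘ = (33/2)²/(5/2) = 1089/10
125/2 < 1089/10 → triangular
v_peak = √(125/2·5/2) = √(625/4) = 25/2
t_a = (25/2)/(5/2) = 5; t_c = 0
T = 2·5 = 10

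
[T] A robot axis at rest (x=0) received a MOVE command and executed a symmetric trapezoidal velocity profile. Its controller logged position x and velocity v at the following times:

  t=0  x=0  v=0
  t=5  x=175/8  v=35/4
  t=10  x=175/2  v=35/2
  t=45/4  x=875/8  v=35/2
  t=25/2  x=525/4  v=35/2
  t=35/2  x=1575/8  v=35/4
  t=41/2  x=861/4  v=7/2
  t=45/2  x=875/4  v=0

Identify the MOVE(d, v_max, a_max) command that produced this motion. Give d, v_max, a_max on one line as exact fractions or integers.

d=875/4 v_max=35/2 a_max=7/4

final state: t=45/2, x=875/4, v=0 → d = 875/4
a_max = (35/4−0)/(5−0) = 7/4
max v = 35/2 over t∈[10,25/2] → v_max = 35/2
check: 35/2·(10+5/2) = 875/4 ✓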